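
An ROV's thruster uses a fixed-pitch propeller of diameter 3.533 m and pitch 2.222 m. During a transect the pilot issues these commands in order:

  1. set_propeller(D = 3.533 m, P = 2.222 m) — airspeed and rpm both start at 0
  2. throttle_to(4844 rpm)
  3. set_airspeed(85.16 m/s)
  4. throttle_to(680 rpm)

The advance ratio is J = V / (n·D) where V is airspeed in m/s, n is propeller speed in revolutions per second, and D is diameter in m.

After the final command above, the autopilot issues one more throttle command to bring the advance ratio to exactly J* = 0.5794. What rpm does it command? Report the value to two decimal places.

set_propeller: D = 3.533 m, P = 2.222 m (p = P/D = 0.628927); state ← (V=0, rpm=0)
throttle_to(4844): rpm ← 4844
set_airspeed(85.16): V ← 85.16 m/s
throttle_to(680): rpm ← 680
final state: V = 85.16 m/s, rpm = 680 → n = rpm/60 = 11.333333 rev/s
target J* = 0.5794; solve J* = V/(n·D) for n: n = V/(J*·D) = 85.16/(0.5794 × 3.533) = 41.601934 rev/s
rpm = 60·n = 2496.116062

rpm = 2496.12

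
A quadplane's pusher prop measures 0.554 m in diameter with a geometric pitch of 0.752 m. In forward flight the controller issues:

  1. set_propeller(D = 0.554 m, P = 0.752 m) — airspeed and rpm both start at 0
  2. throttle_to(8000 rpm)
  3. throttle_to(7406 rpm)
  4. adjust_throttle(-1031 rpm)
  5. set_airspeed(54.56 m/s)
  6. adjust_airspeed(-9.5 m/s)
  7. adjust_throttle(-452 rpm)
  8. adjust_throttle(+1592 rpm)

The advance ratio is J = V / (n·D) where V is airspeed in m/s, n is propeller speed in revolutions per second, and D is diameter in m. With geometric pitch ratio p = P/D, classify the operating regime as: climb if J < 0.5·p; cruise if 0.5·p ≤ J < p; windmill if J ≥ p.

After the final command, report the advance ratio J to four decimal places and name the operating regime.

J = 0.6494, regime = climb

set_propeller: D = 0.554 m, P = 0.752 m (p = P/D = 1.357401); state ← (V=0, rpm=0)
throttle_to(8000): rpm ← 8000
throttle_to(7406): rpm ← 7406
adjust_throttle(-1031): rpm ← 7406 -1031 = 6375
set_airspeed(54.56): V ← 54.56 m/s
adjust_airspeed(-9.5): V ← 54.56 -9.5 = 45.06 m/s
adjust_throttle(-452): rpm ← 6375 -452 = 5923
adjust_throttle(+1592): rpm ← 5923 +1592 = 7515
final state: V = 45.06 m/s, rpm = 7515 → n = rpm/60 = 125.250000 rev/s
J = V / (n·D) = 45.06 / (125.250000 × 0.554) = 0.649387
regime bands: climb J<0.6787 | cruise [0.6787, 1.3574) | windmill J≥1.3574
J = 0.6494 → climb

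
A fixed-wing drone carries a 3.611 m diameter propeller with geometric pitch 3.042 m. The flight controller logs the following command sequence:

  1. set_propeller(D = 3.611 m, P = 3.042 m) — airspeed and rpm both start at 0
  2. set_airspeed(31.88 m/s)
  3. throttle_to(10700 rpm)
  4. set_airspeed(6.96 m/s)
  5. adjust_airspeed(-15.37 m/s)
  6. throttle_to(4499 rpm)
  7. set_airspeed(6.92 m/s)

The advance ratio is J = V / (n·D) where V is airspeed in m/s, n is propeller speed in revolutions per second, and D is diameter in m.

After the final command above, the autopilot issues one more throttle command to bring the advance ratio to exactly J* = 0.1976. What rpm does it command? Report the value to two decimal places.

rpm = 581.89

set_propeller: D = 3.611 m, P = 3.042 m (p = P/D = 0.842426); state ← (V=0, rpm=0)
set_airspeed(31.88): V ← 31.88 m/s
throttle_to(10700): rpm ← 10700
set_airspeed(6.96): V ← 6.96 m/s
adjust_airspeed(-15.37): V ← 6.96 -15.37 = -8.41 m/s
throttle_to(4499): rpm ← 4499
set_airspeed(6.92): V ← 6.92 m/s
final state: V = 6.92 m/s, rpm = 4499 → n = rpm/60 = 74.983333 rev/s
target J* = 0.1976; solve J* = V/(n·D) for n: n = V/(J*·D) = 6.92/(0.1976 × 3.611) = 9.698212 rev/s
rpm = 60·n = 581.892710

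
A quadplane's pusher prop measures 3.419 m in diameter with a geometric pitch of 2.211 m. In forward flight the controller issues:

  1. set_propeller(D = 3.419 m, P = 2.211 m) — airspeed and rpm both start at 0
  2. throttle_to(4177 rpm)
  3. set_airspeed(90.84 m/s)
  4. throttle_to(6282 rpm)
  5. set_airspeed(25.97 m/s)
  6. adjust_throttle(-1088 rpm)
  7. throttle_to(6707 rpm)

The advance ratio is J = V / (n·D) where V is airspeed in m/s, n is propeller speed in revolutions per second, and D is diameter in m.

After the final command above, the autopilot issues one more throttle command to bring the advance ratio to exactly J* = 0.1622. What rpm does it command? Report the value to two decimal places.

rpm = 2809.79

set_propeller: D = 3.419 m, P = 2.211 m (p = P/D = 0.646680); state ← (V=0, rpm=0)
throttle_to(4177): rpm ← 4177
set_airspeed(90.84): V ← 90.84 m/s
throttle_to(6282): rpm ← 6282
set_airspeed(25.97): V ← 25.97 m/s
adjust_throttle(-1088): rpm ← 6282 -1088 = 5194
throttle_to(6707): rpm ← 6707
final state: V = 25.97 m/s, rpm = 6707 → n = rpm/60 = 111.783333 rev/s
target J* = 0.1622; solve J* = V/(n·D) for n: n = V/(J*·D) = 25.97/(0.1622 × 3.419) = 46.829767 rev/s
rpm = 60·n = 2809.786033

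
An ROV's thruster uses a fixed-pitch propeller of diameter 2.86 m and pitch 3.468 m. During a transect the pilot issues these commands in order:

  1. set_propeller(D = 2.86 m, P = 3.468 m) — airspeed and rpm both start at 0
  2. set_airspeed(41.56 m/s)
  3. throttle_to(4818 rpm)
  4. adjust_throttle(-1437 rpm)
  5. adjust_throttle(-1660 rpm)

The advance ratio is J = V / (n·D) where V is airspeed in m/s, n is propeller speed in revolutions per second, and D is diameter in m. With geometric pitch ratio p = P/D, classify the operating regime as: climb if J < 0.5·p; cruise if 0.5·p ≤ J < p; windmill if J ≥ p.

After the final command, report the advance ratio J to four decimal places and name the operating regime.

J = 0.5066, regime = climb

set_propeller: D = 2.86 m, P = 3.468 m (p = P/D = 1.212587); state ← (V=0, rpm=0)
set_airspeed(41.56): V ← 41.56 m/s
throttle_to(4818): rpm ← 4818
adjust_throttle(-1437): rpm ← 4818 -1437 = 3381
adjust_throttle(-1660): rpm ← 3381 -1660 = 1721
final state: V = 41.56 m/s, rpm = 1721 → n = rpm/60 = 28.683333 rev/s
J = V / (n·D) = 41.56 / (28.683333 × 2.86) = 0.506617
regime bands: climb J<0.6063 | cruise [0.6063, 1.2126) | windmill J≥1.2126
J = 0.5066 → climb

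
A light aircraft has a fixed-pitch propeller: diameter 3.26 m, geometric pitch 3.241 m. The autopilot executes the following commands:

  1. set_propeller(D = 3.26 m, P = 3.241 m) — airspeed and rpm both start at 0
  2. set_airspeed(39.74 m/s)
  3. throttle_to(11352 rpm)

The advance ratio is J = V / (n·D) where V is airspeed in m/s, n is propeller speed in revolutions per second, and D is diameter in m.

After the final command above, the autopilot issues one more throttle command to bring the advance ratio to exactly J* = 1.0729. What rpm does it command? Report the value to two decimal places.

rpm = 681.71

set_propeller: D = 3.26 m, P = 3.241 m (p = P/D = 0.994172); state ← (V=0, rpm=0)
set_airspeed(39.74): V ← 39.74 m/s
throttle_to(11352): rpm ← 11352
final state: V = 39.74 m/s, rpm = 11352 → n = rpm/60 = 189.200000 rev/s
target J* = 1.0729; solve J* = V/(n·D) for n: n = V/(J*·D) = 39.74/(1.0729 × 3.26) = 11.361901 rev/s
rpm = 60·n = 681.714086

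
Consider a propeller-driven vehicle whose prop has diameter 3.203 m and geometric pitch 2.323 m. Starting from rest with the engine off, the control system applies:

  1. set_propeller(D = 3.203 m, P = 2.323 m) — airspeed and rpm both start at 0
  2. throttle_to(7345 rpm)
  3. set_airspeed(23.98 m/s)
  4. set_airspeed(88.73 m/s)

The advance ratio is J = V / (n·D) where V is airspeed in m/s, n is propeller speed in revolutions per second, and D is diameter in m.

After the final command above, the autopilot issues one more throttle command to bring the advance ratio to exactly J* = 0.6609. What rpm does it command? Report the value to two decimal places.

set_propeller: D = 3.203 m, P = 2.323 m (p = P/D = 0.725258); state ← (V=0, rpm=0)
throttle_to(7345): rpm ← 7345
set_airspeed(23.98): V ← 23.98 m/s
set_airspeed(88.73): V ← 88.73 m/s
final state: V = 88.73 m/s, rpm = 7345 → n = rpm/60 = 122.416667 rev/s
target J* = 0.6609; solve J* = V/(n·D) for n: n = V/(J*·D) = 88.73/(0.6609 × 3.203) = 41.915803 rev/s
rpm = 60·n = 2514.948183

rpm = 2514.95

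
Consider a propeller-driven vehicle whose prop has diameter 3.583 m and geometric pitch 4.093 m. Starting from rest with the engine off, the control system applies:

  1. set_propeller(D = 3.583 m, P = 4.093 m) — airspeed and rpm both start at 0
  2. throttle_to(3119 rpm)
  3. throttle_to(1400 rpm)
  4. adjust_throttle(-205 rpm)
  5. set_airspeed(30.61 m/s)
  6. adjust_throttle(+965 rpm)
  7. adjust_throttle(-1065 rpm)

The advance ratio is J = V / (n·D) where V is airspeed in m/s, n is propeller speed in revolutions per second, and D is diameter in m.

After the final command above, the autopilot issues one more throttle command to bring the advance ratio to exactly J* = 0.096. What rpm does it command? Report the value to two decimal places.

set_propeller: D = 3.583 m, P = 4.093 m (p = P/D = 1.142339); state ← (V=0, rpm=0)
throttle_to(3119): rpm ← 3119
throttle_to(1400): rpm ← 1400
adjust_throttle(-205): rpm ← 1400 -205 = 1195
set_airspeed(30.61): V ← 30.61 m/s
adjust_throttle(+965): rpm ← 1195 +965 = 2160
adjust_throttle(-1065): rpm ← 2160 -1065 = 1095
final state: V = 30.61 m/s, rpm = 1095 → n = rpm/60 = 18.250000 rev/s
target J* = 0.096; solve J* = V/(n·D) for n: n = V/(J*·D) = 30.61/(0.096 × 3.583) = 88.990836 rev/s
rpm = 60·n = 5339.450181

rpm = 5339.45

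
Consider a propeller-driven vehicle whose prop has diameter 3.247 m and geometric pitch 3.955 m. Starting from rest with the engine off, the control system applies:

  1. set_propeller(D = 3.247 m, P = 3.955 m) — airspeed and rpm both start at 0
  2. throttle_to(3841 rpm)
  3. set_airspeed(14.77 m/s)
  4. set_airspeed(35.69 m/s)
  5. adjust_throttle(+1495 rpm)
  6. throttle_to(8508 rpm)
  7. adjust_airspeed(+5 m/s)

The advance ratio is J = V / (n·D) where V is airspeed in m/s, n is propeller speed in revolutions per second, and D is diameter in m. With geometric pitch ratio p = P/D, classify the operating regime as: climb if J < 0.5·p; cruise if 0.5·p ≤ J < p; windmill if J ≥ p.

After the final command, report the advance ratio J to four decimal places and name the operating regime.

J = 0.0884, regime = climb

set_propeller: D = 3.247 m, P = 3.955 m (p = P/D = 1.218047); state ← (V=0, rpm=0)
throttle_to(3841): rpm ← 3841
set_airspeed(14.77): V ← 14.77 m/s
set_airspeed(35.69): V ← 35.69 m/s
adjust_throttle(+1495): rpm ← 3841 +1495 = 5336
throttle_to(8508): rpm ← 8508
adjust_airspeed(+5): V ← 35.69 +5 = 40.69 m/s
final state: V = 40.69 m/s, rpm = 8508 → n = rpm/60 = 141.800000 rev/s
J = V / (n·D) = 40.69 / (141.800000 × 3.247) = 0.088375
regime bands: climb J<0.6090 | cruise [0.6090, 1.2180) | windmill J≥1.2180
J = 0.0884 → climb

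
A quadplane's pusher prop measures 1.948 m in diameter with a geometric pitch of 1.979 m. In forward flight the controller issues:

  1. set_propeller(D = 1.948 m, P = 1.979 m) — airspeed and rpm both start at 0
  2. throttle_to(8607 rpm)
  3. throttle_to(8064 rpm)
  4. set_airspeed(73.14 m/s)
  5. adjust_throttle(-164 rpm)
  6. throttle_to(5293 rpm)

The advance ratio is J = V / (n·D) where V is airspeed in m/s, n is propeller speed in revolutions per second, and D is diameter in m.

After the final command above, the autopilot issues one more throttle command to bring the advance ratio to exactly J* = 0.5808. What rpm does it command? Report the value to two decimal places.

set_propeller: D = 1.948 m, P = 1.979 m (p = P/D = 1.015914); state ← (V=0, rpm=0)
throttle_to(8607): rpm ← 8607
throttle_to(8064): rpm ← 8064
set_airspeed(73.14): V ← 73.14 m/s
adjust_throttle(-164): rpm ← 8064 -164 = 7900
throttle_to(5293): rpm ← 5293
final state: V = 73.14 m/s, rpm = 5293 → n = rpm/60 = 88.216667 rev/s
target J* = 0.5808; solve J* = V/(n·D) for n: n = V/(J*·D) = 73.14/(0.5808 × 1.948) = 64.645663 rev/s
rpm = 60·n = 3878.739797

rpm = 3878.74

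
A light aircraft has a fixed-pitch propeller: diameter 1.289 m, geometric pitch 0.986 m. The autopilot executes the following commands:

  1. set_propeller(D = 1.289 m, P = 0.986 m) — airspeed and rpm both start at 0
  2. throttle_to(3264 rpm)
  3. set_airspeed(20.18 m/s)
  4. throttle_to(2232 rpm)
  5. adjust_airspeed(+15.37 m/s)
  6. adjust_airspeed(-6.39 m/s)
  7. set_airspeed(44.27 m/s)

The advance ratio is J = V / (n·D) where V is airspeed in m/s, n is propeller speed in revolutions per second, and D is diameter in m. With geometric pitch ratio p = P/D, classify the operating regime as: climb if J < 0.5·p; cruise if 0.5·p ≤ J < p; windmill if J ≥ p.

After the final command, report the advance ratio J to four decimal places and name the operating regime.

set_propeller: D = 1.289 m, P = 0.986 m (p = P/D = 0.764934); state ← (V=0, rpm=0)
throttle_to(3264): rpm ← 3264
set_airspeed(20.18): V ← 20.18 m/s
throttle_to(2232): rpm ← 2232
adjust_airspeed(+15.37): V ← 20.18 +15.37 = 35.55 m/s
adjust_airspeed(-6.39): V ← 35.55 -6.39 = 29.16 m/s
set_airspeed(44.27): V ← 44.27 m/s
final state: V = 44.27 m/s, rpm = 2232 → n = rpm/60 = 37.200000 rev/s
J = V / (n·D) = 44.27 / (37.200000 × 1.289) = 0.923238
regime bands: climb J<0.3825 | cruise [0.3825, 0.7649) | windmill J≥0.7649
J = 0.9232 → windmill

J = 0.9232, regime = windmill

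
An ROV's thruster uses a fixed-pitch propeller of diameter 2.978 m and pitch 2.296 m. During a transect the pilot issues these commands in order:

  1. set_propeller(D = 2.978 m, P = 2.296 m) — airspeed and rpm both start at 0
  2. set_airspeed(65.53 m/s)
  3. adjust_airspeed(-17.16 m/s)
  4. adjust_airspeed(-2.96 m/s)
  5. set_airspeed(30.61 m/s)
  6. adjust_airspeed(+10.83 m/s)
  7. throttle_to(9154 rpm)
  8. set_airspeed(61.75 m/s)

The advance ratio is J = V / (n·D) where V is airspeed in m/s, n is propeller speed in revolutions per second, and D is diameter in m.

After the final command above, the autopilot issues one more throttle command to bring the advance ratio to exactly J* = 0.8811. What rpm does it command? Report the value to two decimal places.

set_propeller: D = 2.978 m, P = 2.296 m (p = P/D = 0.770987); state ← (V=0, rpm=0)
set_airspeed(65.53): V ← 65.53 m/s
adjust_airspeed(-17.16): V ← 65.53 -17.16 = 48.37 m/s
adjust_airspeed(-2.96): V ← 48.37 -2.96 = 45.41 m/s
set_airspeed(30.61): V ← 30.61 m/s
adjust_airspeed(+10.83): V ← 30.61 +10.83 = 41.44 m/s
throttle_to(9154): rpm ← 9154
set_airspeed(61.75): V ← 61.75 m/s
final state: V = 61.75 m/s, rpm = 9154 → n = rpm/60 = 152.566667 rev/s
target J* = 0.8811; solve J* = V/(n·D) for n: n = V/(J*·D) = 61.75/(0.8811 × 2.978) = 23.533530 rev/s
rpm = 60·n = 1412.011773

rpm = 1412.01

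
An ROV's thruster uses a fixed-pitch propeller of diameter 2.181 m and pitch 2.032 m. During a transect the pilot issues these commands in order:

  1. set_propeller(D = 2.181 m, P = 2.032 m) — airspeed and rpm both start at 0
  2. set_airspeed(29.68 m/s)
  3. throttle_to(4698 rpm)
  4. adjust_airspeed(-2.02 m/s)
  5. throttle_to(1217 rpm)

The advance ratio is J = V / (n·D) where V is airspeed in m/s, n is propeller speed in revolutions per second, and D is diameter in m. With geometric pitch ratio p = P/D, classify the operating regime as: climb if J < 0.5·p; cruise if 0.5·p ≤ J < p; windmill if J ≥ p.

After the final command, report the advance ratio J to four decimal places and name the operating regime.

set_propeller: D = 2.181 m, P = 2.032 m (p = P/D = 0.931683); state ← (V=0, rpm=0)
set_airspeed(29.68): V ← 29.68 m/s
throttle_to(4698): rpm ← 4698
adjust_airspeed(-2.02): V ← 29.68 -2.02 = 27.66 m/s
throttle_to(1217): rpm ← 1217
final state: V = 27.66 m/s, rpm = 1217 → n = rpm/60 = 20.283333 rev/s
J = V / (n·D) = 27.66 / (20.283333 × 2.181) = 0.625255
regime bands: climb J<0.4658 | cruise [0.4658, 0.9317) | windmill J≥0.9317
J = 0.6253 → cruise

J = 0.6253, regime = cruise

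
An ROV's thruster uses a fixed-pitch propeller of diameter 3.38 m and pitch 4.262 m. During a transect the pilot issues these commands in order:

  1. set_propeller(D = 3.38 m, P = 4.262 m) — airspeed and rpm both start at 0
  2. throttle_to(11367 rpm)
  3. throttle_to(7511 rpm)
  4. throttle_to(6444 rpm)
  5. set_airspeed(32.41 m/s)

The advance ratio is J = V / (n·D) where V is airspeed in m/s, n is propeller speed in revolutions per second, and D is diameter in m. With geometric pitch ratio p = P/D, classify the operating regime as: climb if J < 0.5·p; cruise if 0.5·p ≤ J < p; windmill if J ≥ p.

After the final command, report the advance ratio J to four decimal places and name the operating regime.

J = 0.0893, regime = climb

set_propeller: D = 3.38 m, P = 4.262 m (p = P/D = 1.260947); state ← (V=0, rpm=0)
throttle_to(11367): rpm ← 11367
throttle_to(7511): rpm ← 7511
throttle_to(6444): rpm ← 6444
set_airspeed(32.41): V ← 32.41 m/s
final state: V = 32.41 m/s, rpm = 6444 → n = rpm/60 = 107.400000 rev/s
J = V / (n·D) = 32.41 / (107.400000 × 3.38) = 0.089281
regime bands: climb J<0.6305 | cruise [0.6305, 1.2609) | windmill J≥1.2609
J = 0.0893 → climb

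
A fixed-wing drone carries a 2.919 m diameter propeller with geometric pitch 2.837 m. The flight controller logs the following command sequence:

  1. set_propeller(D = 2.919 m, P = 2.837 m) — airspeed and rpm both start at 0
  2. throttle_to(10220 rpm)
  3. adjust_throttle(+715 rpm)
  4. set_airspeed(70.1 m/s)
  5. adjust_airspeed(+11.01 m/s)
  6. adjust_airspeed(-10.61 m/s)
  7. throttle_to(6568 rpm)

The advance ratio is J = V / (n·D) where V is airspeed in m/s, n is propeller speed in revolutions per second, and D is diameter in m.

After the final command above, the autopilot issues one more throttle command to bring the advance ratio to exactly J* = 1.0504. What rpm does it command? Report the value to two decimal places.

set_propeller: D = 2.919 m, P = 2.837 m (p = P/D = 0.971908); state ← (V=0, rpm=0)
throttle_to(10220): rpm ← 10220
adjust_throttle(+715): rpm ← 10220 +715 = 10935
set_airspeed(70.1): V ← 70.1 m/s
adjust_airspeed(+11.01): V ← 70.1 +11.01 = 81.11 m/s
adjust_airspeed(-10.61): V ← 81.11 -10.61 = 70.5 m/s
throttle_to(6568): rpm ← 6568
final state: V = 70.5 m/s, rpm = 6568 → n = rpm/60 = 109.466667 rev/s
target J* = 1.0504; solve J* = V/(n·D) for n: n = V/(J*·D) = 70.5/(1.0504 × 2.919) = 22.993247 rev/s
rpm = 60·n = 1379.594834

rpm = 1379.59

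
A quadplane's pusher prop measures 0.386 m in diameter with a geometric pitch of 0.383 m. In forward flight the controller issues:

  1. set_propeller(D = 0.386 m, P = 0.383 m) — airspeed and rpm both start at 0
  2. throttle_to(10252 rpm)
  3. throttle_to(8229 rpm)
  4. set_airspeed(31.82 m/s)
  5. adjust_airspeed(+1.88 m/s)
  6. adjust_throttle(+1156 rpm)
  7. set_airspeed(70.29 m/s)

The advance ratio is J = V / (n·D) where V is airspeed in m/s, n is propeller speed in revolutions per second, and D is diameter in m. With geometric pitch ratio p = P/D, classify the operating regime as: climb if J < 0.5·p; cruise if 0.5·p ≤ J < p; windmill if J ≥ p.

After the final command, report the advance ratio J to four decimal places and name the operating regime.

set_propeller: D = 0.386 m, P = 0.383 m (p = P/D = 0.992228); state ← (V=0, rpm=0)
throttle_to(10252): rpm ← 10252
throttle_to(8229): rpm ← 8229
set_airspeed(31.82): V ← 31.82 m/s
adjust_airspeed(+1.88): V ← 31.82 +1.88 = 33.7 m/s
adjust_throttle(+1156): rpm ← 8229 +1156 = 9385
set_airspeed(70.29): V ← 70.29 m/s
final state: V = 70.29 m/s, rpm = 9385 → n = rpm/60 = 156.416667 rev/s
J = V / (n·D) = 70.29 / (156.416667 × 0.386) = 1.164188
regime bands: climb J<0.4961 | cruise [0.4961, 0.9922) | windmill J≥0.9922
J = 1.1642 → windmill

J = 1.1642, regime = windmill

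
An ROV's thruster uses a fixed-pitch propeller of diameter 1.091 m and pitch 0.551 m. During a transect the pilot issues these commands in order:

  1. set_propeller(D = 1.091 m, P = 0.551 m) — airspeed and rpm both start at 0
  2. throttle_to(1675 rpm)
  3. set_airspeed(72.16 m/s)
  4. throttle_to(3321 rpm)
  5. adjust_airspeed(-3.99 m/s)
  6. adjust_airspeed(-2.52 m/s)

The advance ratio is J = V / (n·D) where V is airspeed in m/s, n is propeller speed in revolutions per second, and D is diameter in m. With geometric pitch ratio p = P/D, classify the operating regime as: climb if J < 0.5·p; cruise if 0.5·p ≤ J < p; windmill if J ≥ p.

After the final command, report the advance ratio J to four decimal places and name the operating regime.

J = 1.0872, regime = windmill

set_propeller: D = 1.091 m, P = 0.551 m (p = P/D = 0.505041); state ← (V=0, rpm=0)
throttle_to(1675): rpm ← 1675
set_airspeed(72.16): V ← 72.16 m/s
throttle_to(3321): rpm ← 3321
adjust_airspeed(-3.99): V ← 72.16 -3.99 = 68.17 m/s
adjust_airspeed(-2.52): V ← 68.17 -2.52 = 65.65 m/s
final state: V = 65.65 m/s, rpm = 3321 → n = rpm/60 = 55.350000 rev/s
J = V / (n·D) = 65.65 / (55.350000 × 1.091) = 1.087157
regime bands: climb J<0.2525 | cruise [0.2525, 0.5050) | windmill J≥0.5050
J = 1.0872 → windmill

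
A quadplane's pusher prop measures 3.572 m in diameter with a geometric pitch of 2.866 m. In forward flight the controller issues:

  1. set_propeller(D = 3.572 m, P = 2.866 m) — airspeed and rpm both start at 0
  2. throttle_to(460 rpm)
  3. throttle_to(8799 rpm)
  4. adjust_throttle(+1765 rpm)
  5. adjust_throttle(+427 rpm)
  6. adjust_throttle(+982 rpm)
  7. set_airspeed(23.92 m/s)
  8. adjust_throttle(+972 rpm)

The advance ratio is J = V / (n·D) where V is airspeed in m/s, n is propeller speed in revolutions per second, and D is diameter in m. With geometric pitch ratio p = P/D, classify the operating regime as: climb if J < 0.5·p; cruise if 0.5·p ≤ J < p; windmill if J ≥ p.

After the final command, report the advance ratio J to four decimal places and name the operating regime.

set_propeller: D = 3.572 m, P = 2.866 m (p = P/D = 0.802352); state ← (V=0, rpm=0)
throttle_to(460): rpm ← 460
throttle_to(8799): rpm ← 8799
adjust_throttle(+1765): rpm ← 8799 +1765 = 10564
adjust_throttle(+427): rpm ← 10564 +427 = 10991
adjust_throttle(+982): rpm ← 10991 +982 = 11973
set_airspeed(23.92): V ← 23.92 m/s
adjust_throttle(+972): rpm ← 11973 +972 = 12945
final state: V = 23.92 m/s, rpm = 12945 → n = rpm/60 = 215.750000 rev/s
J = V / (n·D) = 23.92 / (215.750000 × 3.572) = 0.031038
regime bands: climb J<0.4012 | cruise [0.4012, 0.8024) | windmill J≥0.8024
J = 0.0310 → climb

J = 0.0310, regime = climb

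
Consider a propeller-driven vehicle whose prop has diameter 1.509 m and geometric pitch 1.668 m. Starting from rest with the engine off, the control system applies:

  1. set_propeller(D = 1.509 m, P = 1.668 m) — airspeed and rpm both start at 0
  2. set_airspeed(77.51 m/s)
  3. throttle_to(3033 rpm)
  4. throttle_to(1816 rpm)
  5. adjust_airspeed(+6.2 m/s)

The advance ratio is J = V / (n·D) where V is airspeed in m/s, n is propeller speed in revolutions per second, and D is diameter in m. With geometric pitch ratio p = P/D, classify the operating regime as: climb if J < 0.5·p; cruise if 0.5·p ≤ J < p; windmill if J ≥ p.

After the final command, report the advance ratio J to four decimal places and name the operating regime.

J = 1.8328, regime = windmill

set_propeller: D = 1.509 m, P = 1.668 m (p = P/D = 1.105368); state ← (V=0, rpm=0)
set_airspeed(77.51): V ← 77.51 m/s
throttle_to(3033): rpm ← 3033
throttle_to(1816): rpm ← 1816
adjust_airspeed(+6.2): V ← 77.51 +6.2 = 83.71 m/s
final state: V = 83.71 m/s, rpm = 1816 → n = rpm/60 = 30.266667 rev/s
J = V / (n·D) = 83.71 / (30.266667 × 1.509) = 1.832836
regime bands: climb J<0.5527 | cruise [0.5527, 1.1054) | windmill J≥1.1054
J = 1.8328 → windmill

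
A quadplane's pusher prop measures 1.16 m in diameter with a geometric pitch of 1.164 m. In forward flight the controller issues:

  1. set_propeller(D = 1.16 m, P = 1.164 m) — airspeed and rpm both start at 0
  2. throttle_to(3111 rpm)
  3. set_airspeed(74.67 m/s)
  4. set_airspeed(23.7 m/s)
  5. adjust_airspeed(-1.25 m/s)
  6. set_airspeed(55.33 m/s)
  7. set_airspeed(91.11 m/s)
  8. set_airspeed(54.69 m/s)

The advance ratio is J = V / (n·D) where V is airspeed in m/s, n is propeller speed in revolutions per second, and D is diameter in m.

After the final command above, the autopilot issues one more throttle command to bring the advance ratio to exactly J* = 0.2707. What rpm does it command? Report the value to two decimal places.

set_propeller: D = 1.16 m, P = 1.164 m (p = P/D = 1.003448); state ← (V=0, rpm=0)
throttle_to(3111): rpm ← 3111
set_airspeed(74.67): V ← 74.67 m/s
set_airspeed(23.7): V ← 23.7 m/s
adjust_airspeed(-1.25): V ← 23.7 -1.25 = 22.45 m/s
set_airspeed(55.33): V ← 55.33 m/s
set_airspeed(91.11): V ← 91.11 m/s
set_airspeed(54.69): V ← 54.69 m/s
final state: V = 54.69 m/s, rpm = 3111 → n = rpm/60 = 51.850000 rev/s
target J* = 0.2707; solve J* = V/(n·D) for n: n = V/(J*·D) = 54.69/(0.2707 × 1.16) = 174.165319 rev/s
rpm = 60·n = 10449.919111

rpm = 10449.92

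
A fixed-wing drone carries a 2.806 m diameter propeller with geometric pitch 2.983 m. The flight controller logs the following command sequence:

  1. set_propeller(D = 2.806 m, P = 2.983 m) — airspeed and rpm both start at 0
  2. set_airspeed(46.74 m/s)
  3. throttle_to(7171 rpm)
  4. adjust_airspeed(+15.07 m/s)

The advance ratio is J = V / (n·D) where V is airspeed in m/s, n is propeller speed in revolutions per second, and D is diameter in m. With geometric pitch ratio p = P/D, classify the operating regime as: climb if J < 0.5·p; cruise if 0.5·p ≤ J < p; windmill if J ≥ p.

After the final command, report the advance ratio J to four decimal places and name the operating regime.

set_propeller: D = 2.806 m, P = 2.983 m (p = P/D = 1.063079); state ← (V=0, rpm=0)
set_airspeed(46.74): V ← 46.74 m/s
throttle_to(7171): rpm ← 7171
adjust_airspeed(+15.07): V ← 46.74 +15.07 = 61.81 m/s
final state: V = 61.81 m/s, rpm = 7171 → n = rpm/60 = 119.516667 rev/s
J = V / (n·D) = 61.81 / (119.516667 × 2.806) = 0.184307
regime bands: climb J<0.5315 | cruise [0.5315, 1.0631) | windmill J≥1.0631
J = 0.1843 → climb

J = 0.1843, regime = climb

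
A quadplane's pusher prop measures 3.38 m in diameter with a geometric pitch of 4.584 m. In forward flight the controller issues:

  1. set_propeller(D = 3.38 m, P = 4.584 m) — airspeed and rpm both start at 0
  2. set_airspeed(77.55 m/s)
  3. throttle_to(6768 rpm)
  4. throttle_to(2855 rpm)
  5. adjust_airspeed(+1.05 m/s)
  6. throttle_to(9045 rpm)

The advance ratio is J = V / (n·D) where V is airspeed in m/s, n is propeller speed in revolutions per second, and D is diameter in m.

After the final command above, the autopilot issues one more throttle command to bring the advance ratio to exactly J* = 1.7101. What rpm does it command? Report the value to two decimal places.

rpm = 815.90

set_propeller: D = 3.38 m, P = 4.584 m (p = P/D = 1.356213); state ← (V=0, rpm=0)
set_airspeed(77.55): V ← 77.55 m/s
throttle_to(6768): rpm ← 6768
throttle_to(2855): rpm ← 2855
adjust_airspeed(+1.05): V ← 77.55 +1.05 = 78.6 m/s
throttle_to(9045): rpm ← 9045
final state: V = 78.6 m/s, rpm = 9045 → n = rpm/60 = 150.750000 rev/s
target J* = 1.7101; solve J* = V/(n·D) for n: n = V/(J*·D) = 78.6/(1.7101 × 3.38) = 13.598291 rev/s
rpm = 60·n = 815.897475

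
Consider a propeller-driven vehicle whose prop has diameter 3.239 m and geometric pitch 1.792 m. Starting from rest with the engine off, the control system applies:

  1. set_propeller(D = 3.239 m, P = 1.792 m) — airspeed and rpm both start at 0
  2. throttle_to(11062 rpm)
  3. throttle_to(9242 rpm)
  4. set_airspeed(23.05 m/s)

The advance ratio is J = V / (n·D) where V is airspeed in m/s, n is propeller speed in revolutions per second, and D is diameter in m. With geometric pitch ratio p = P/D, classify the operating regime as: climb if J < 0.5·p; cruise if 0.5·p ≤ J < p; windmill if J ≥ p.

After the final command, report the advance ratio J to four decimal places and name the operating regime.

set_propeller: D = 3.239 m, P = 1.792 m (p = P/D = 0.553257); state ← (V=0, rpm=0)
throttle_to(11062): rpm ← 11062
throttle_to(9242): rpm ← 9242
set_airspeed(23.05): V ← 23.05 m/s
final state: V = 23.05 m/s, rpm = 9242 → n = rpm/60 = 154.033333 rev/s
J = V / (n·D) = 23.05 / (154.033333 × 3.239) = 0.046200
regime bands: climb J<0.2766 | cruise [0.2766, 0.5533) | windmill J≥0.5533
J = 0.0462 → climb

J = 0.0462, regime = climb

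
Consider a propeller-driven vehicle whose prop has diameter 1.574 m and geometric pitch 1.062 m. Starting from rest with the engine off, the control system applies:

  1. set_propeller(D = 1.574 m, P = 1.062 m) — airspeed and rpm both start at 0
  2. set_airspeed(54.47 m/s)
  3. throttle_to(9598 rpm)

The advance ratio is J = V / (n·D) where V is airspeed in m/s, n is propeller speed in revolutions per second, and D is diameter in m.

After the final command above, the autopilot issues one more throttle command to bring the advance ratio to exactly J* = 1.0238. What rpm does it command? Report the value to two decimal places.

rpm = 2028.10

set_propeller: D = 1.574 m, P = 1.062 m (p = P/D = 0.674714); state ← (V=0, rpm=0)
set_airspeed(54.47): V ← 54.47 m/s
throttle_to(9598): rpm ← 9598
final state: V = 54.47 m/s, rpm = 9598 → n = rpm/60 = 159.966667 rev/s
target J* = 1.0238; solve J* = V/(n·D) for n: n = V/(J*·D) = 54.47/(1.0238 × 1.574) = 33.801621 rev/s
rpm = 60·n = 2028.097232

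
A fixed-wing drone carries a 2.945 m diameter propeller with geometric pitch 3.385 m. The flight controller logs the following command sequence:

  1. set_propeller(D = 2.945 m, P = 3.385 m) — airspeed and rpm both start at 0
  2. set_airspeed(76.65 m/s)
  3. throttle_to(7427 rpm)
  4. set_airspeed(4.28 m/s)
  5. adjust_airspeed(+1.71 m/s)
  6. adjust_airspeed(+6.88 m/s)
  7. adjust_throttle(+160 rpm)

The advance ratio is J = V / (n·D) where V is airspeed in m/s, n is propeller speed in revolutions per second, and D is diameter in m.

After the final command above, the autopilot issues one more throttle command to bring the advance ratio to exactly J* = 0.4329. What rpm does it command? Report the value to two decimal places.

set_propeller: D = 2.945 m, P = 3.385 m (p = P/D = 1.149406); state ← (V=0, rpm=0)
set_airspeed(76.65): V ← 76.65 m/s
throttle_to(7427): rpm ← 7427
set_airspeed(4.28): V ← 4.28 m/s
adjust_airspeed(+1.71): V ← 4.28 +1.71 = 5.99 m/s
adjust_airspeed(+6.88): V ← 5.99 +6.88 = 12.87 m/s
adjust_throttle(+160): rpm ← 7427 +160 = 7587
final state: V = 12.87 m/s, rpm = 7587 → n = rpm/60 = 126.450000 rev/s
target J* = 0.4329; solve J* = V/(n·D) for n: n = V/(J*·D) = 12.87/(0.4329 × 2.945) = 10.094985 rev/s
rpm = 60·n = 605.699078

rpm = 605.70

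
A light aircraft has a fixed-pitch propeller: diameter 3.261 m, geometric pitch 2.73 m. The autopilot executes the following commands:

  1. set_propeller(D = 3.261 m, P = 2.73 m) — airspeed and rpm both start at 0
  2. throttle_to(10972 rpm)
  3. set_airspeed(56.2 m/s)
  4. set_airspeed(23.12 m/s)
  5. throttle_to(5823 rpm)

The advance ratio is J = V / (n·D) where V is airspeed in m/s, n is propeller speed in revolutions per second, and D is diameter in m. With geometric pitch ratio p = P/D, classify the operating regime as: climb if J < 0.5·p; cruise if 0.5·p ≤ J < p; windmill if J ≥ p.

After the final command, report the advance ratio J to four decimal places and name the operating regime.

J = 0.0731, regime = climb

set_propeller: D = 3.261 m, P = 2.73 m (p = P/D = 0.837167); state ← (V=0, rpm=0)
throttle_to(10972): rpm ← 10972
set_airspeed(56.2): V ← 56.2 m/s
set_airspeed(23.12): V ← 23.12 m/s
throttle_to(5823): rpm ← 5823
final state: V = 23.12 m/s, rpm = 5823 → n = rpm/60 = 97.050000 rev/s
J = V / (n·D) = 23.12 / (97.050000 × 3.261) = 0.073054
regime bands: climb J<0.4186 | cruise [0.4186, 0.8372) | windmill J≥0.8372
J = 0.0731 → climb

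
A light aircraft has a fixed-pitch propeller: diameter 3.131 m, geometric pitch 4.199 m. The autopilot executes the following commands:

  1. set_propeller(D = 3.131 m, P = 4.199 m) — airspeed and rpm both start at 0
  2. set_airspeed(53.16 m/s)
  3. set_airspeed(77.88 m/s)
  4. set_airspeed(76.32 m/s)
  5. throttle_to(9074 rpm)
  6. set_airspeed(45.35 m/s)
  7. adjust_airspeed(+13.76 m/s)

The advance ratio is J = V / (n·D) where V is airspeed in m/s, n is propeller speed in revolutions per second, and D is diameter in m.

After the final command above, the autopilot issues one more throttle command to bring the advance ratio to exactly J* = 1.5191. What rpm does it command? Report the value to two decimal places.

rpm = 745.66

set_propeller: D = 3.131 m, P = 4.199 m (p = P/D = 1.341105); state ← (V=0, rpm=0)
set_airspeed(53.16): V ← 53.16 m/s
set_airspeed(77.88): V ← 77.88 m/s
set_airspeed(76.32): V ← 76.32 m/s
throttle_to(9074): rpm ← 9074
set_airspeed(45.35): V ← 45.35 m/s
adjust_airspeed(+13.76): V ← 45.35 +13.76 = 59.11 m/s
final state: V = 59.11 m/s, rpm = 9074 → n = rpm/60 = 151.233333 rev/s
target J* = 1.5191; solve J* = V/(n·D) for n: n = V/(J*·D) = 59.11/(1.5191 × 3.131) = 12.427722 rev/s
rpm = 60·n = 745.663317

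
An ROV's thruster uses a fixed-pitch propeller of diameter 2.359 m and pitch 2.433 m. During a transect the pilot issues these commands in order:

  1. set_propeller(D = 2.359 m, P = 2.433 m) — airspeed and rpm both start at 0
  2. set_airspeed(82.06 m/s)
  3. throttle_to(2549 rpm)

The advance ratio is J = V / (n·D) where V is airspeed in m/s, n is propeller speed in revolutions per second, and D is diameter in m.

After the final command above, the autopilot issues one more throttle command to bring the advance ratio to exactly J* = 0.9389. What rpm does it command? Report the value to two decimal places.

set_propeller: D = 2.359 m, P = 2.433 m (p = P/D = 1.031369); state ← (V=0, rpm=0)
set_airspeed(82.06): V ← 82.06 m/s
throttle_to(2549): rpm ← 2549
final state: V = 82.06 m/s, rpm = 2549 → n = rpm/60 = 42.483333 rev/s
target J* = 0.9389; solve J* = V/(n·D) for n: n = V/(J*·D) = 82.06/(0.9389 × 2.359) = 37.049660 rev/s
rpm = 60·n = 2222.979630

rpm = 2222.98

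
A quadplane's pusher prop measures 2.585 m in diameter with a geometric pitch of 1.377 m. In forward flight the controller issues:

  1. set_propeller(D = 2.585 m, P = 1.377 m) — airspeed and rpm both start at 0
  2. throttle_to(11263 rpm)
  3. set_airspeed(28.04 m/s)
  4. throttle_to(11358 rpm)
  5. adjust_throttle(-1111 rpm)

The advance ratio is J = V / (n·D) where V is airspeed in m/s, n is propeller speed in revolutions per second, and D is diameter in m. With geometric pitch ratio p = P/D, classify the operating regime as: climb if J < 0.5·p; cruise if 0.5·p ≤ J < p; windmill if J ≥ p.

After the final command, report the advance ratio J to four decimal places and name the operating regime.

set_propeller: D = 2.585 m, P = 1.377 m (p = P/D = 0.532689); state ← (V=0, rpm=0)
throttle_to(11263): rpm ← 11263
set_airspeed(28.04): V ← 28.04 m/s
throttle_to(11358): rpm ← 11358
adjust_throttle(-1111): rpm ← 11358 -1111 = 10247
final state: V = 28.04 m/s, rpm = 10247 → n = rpm/60 = 170.783333 rev/s
J = V / (n·D) = 28.04 / (170.783333 × 2.585) = 0.063514
regime bands: climb J<0.2663 | cruise [0.2663, 0.5327) | windmill J≥0.5327
J = 0.0635 → climb

J = 0.0635, regime = climb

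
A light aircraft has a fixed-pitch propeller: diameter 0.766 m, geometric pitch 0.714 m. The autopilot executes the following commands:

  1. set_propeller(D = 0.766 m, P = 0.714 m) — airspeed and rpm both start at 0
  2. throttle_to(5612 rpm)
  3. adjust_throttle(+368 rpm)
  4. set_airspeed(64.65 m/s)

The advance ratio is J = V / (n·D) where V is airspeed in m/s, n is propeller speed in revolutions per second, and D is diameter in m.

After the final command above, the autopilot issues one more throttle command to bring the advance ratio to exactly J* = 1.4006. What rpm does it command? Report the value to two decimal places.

set_propeller: D = 0.766 m, P = 0.714 m (p = P/D = 0.932115); state ← (V=0, rpm=0)
throttle_to(5612): rpm ← 5612
adjust_throttle(+368): rpm ← 5612 +368 = 5980
set_airspeed(64.65): V ← 64.65 m/s
final state: V = 64.65 m/s, rpm = 5980 → n = rpm/60 = 99.666667 rev/s
target J* = 1.4006; solve J* = V/(n·D) for n: n = V/(J*·D) = 64.65/(1.4006 × 0.766) = 60.259516 rev/s
rpm = 60·n = 3615.570947

rpm = 3615.57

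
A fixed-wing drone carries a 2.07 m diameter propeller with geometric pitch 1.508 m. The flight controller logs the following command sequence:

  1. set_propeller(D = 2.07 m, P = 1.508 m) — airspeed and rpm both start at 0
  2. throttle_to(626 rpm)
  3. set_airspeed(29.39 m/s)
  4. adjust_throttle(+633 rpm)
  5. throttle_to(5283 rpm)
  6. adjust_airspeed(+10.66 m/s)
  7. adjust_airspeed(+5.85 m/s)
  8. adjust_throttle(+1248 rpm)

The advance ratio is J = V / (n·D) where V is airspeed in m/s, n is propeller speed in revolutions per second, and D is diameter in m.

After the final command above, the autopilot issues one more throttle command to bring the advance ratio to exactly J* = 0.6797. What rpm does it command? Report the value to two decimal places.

rpm = 1957.39

set_propeller: D = 2.07 m, P = 1.508 m (p = P/D = 0.728502); state ← (V=0, rpm=0)
throttle_to(626): rpm ← 626
set_airspeed(29.39): V ← 29.39 m/s
adjust_throttle(+633): rpm ← 626 +633 = 1259
throttle_to(5283): rpm ← 5283
adjust_airspeed(+10.66): V ← 29.39 +10.66 = 40.05 m/s
adjust_airspeed(+5.85): V ← 40.05 +5.85 = 45.9 m/s
adjust_throttle(+1248): rpm ← 5283 +1248 = 6531
final state: V = 45.9 m/s, rpm = 6531 → n = rpm/60 = 108.850000 rev/s
target J* = 0.6797; solve J* = V/(n·D) for n: n = V/(J*·D) = 45.9/(0.6797 × 2.07) = 32.623088 rev/s
rpm = 60·n = 1957.385291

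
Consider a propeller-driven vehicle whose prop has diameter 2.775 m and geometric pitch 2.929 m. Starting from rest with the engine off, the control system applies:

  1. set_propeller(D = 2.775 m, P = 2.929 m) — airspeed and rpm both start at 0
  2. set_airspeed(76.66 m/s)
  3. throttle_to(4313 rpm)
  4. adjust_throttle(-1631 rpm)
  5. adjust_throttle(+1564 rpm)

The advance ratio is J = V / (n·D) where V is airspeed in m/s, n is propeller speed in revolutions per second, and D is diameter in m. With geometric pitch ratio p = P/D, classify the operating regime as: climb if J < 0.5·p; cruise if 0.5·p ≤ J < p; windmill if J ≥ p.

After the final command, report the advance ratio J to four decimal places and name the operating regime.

set_propeller: D = 2.775 m, P = 2.929 m (p = P/D = 1.055495); state ← (V=0, rpm=0)
set_airspeed(76.66): V ← 76.66 m/s
throttle_to(4313): rpm ← 4313
adjust_throttle(-1631): rpm ← 4313 -1631 = 2682
adjust_throttle(+1564): rpm ← 2682 +1564 = 4246
final state: V = 76.66 m/s, rpm = 4246 → n = rpm/60 = 70.766667 rev/s
J = V / (n·D) = 76.66 / (70.766667 × 2.775) = 0.390371
regime bands: climb J<0.5277 | cruise [0.5277, 1.0555) | windmill J≥1.0555
J = 0.3904 → climb

J = 0.3904, regime = climb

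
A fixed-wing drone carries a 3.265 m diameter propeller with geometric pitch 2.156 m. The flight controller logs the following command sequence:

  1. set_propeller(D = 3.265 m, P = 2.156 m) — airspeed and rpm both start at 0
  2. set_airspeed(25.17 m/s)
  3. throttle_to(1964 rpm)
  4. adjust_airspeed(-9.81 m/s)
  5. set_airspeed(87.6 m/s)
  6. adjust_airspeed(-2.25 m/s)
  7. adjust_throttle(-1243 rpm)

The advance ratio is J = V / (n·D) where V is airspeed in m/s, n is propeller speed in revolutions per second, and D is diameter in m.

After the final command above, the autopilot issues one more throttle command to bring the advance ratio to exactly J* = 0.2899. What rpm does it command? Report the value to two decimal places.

rpm = 5410.33

set_propeller: D = 3.265 m, P = 2.156 m (p = P/D = 0.660337); state ← (V=0, rpm=0)
set_airspeed(25.17): V ← 25.17 m/s
throttle_to(1964): rpm ← 1964
adjust_airspeed(-9.81): V ← 25.17 -9.81 = 15.36 m/s
set_airspeed(87.6): V ← 87.6 m/s
adjust_airspeed(-2.25): V ← 87.6 -2.25 = 85.35 m/s
adjust_throttle(-1243): rpm ← 1964 -1243 = 721
final state: V = 85.35 m/s, rpm = 721 → n = rpm/60 = 12.016667 rev/s
target J* = 0.2899; solve J* = V/(n·D) for n: n = V/(J*·D) = 85.35/(0.2899 × 3.265) = 90.172088 rev/s
rpm = 60·n = 5410.325259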